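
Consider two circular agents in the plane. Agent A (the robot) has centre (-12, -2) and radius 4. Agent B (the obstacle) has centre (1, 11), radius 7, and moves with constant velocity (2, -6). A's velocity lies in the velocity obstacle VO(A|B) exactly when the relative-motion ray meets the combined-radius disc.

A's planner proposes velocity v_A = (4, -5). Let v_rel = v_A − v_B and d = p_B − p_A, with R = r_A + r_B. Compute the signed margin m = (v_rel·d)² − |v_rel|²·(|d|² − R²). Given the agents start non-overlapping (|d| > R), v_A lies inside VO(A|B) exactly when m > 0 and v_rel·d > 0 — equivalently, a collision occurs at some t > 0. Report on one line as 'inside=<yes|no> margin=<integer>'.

d = (13, 13),  |d|² = 338;  R = 4+7 = 11,  c = 338−11² = 217
v_rel = (2, 1),  |v_rel|² = 5;  v_rel·d = (2)·(13) + (1)·(13) = 39
5·t² − 78·t + 217 = 0  ⇒  m = 39² − 5·217 = 436
m = 436 > 0,  v_rel·d = 39 > 0  ⇒  inside

inside=yes margin=436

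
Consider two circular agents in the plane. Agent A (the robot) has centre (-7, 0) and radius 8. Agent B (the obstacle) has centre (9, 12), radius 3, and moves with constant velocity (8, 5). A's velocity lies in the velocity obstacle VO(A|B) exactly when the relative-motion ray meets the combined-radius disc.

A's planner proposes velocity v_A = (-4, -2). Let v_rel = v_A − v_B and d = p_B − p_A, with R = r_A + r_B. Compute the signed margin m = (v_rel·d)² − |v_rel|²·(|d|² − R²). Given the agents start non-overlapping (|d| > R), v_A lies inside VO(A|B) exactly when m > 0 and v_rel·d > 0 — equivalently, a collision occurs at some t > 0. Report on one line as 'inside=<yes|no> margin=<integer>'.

d = (16, 12),  |d|² = 400;  R = 8+3 = 11,  c = 400−11² = 279
v_rel = (-12, -7),  |v_rel|² = 193;  v_rel·d = (-12)·(16) + (-7)·(12) = -276
193·t² + 552·t + 279 = 0  ⇒  m = (-276)² − 193·279 = 22329
m = 22329 > 0,  v_rel·d = -276 < 0  ⇒  outside

inside=no margin=22329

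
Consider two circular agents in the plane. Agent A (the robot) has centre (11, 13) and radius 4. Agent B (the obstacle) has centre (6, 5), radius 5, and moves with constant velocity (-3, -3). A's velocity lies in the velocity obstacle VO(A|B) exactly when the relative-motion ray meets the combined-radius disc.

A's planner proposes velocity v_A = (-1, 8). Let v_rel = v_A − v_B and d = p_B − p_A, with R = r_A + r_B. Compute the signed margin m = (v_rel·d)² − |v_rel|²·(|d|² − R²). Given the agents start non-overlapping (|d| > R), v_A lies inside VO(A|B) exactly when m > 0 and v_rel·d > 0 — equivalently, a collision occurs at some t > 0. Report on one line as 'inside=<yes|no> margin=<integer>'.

d = (-5, -8),  |d|² = 89;  R = 4+5 = 9,  c = 89−9² = 8
v_rel = (2, 11),  |v_rel|² = 125;  v_rel·d = (2)·(-5) + (11)·(-8) = -98
125·t² + 196·t + 8 = 0  ⇒  m = (-98)² − 125·8 = 8604
m = 8604 > 0,  v_rel·d = -98 < 0  ⇒  outside

inside=no margin=8604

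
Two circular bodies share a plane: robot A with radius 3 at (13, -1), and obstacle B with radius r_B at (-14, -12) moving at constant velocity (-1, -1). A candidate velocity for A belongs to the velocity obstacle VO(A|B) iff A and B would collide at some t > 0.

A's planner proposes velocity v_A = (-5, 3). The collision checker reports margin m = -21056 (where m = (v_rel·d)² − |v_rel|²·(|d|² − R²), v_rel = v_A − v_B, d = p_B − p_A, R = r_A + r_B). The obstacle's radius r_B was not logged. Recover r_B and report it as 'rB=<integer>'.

m = -21056
d = (-27, -11);  v_rel = (-4, 4),  |v_rel|² = 32
v_rel×d = (-4)·(-11) − (4)·(-27) = 152
since m = R²·32 − 152²:  R² = (23104 + -21056) / 32 = 64
R = √64 = 8  ⇒  r_B = 8 − 3 = 5

rB=5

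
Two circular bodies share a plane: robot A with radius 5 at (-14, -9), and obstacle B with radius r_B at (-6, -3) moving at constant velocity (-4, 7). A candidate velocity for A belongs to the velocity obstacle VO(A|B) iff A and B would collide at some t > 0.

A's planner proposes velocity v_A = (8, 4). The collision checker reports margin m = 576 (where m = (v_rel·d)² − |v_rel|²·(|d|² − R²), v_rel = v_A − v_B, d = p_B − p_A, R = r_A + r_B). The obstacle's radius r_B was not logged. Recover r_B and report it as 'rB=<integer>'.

m = 576
d = (8, 6);  v_rel = (12, -3),  |v_rel|² = 153
v_rel×d = (12)·(6) − (-3)·(8) = 96
since m = R²·153 − 96²:  R² = (9216 + 576) / 153 = 64
R = √64 = 8  ⇒  r_B = 8 − 5 = 3

rB=3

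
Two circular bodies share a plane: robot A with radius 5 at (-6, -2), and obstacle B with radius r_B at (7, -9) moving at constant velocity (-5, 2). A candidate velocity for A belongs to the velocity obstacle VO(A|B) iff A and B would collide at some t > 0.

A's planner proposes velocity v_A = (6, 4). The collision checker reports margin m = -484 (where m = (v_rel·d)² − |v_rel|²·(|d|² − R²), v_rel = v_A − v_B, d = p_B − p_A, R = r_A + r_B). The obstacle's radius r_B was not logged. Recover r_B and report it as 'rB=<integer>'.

m = -484
d = (13, -7);  v_rel = (11, 2),  |v_rel|² = 125
v_rel×d = (11)·(-7) − (2)·(13) = -103
since m = R²·125 − (-103)²:  R² = (10609 + -484) / 125 = 81
R = √81 = 9  ⇒  r_B = 9 − 5 = 4

rB=4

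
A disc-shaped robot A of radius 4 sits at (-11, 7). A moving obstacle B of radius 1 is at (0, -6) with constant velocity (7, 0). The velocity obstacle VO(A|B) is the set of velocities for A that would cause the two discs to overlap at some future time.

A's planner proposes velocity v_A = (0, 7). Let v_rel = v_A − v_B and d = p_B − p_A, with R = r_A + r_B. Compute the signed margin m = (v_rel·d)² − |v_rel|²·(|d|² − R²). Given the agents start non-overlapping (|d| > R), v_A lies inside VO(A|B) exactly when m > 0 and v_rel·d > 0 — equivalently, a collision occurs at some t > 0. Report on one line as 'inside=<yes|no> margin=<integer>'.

d = (11, -13),  |d|² = 290;  R = 4+1 = 5,  c = 290−5² = 265
v_rel = (-7, 7),  |v_rel|² = 98;  v_rel·d = (-7)·(11) + (7)·(-13) = -168
98·t² + 336·t + 265 = 0  ⇒  m = (-168)² − 98·265 = 2254
m = 2254 > 0,  v_rel·d = -168 < 0  ⇒  outside

inside=no margin=2254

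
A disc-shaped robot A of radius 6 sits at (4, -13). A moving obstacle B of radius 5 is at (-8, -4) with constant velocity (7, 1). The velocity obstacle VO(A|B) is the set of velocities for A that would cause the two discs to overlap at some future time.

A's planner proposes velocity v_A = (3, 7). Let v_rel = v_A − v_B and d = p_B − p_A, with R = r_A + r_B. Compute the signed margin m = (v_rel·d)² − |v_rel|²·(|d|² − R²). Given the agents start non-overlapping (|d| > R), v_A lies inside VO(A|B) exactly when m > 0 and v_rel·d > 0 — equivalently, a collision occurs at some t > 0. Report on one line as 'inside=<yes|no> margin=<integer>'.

d = (-12, 9),  |d|² = 225;  R = 6+5 = 11,  c = 225−11² = 104
v_rel = (-4, 6),  |v_rel|² = 52;  v_rel·d = (-4)·(-12) + (6)·(9) = 102
52·t² − 204·t + 104 = 0  ⇒  m = 102² − 52·104 = 4996
m = 4996 > 0,  v_rel·d = 102 > 0  ⇒  inside

inside=yes margin=4996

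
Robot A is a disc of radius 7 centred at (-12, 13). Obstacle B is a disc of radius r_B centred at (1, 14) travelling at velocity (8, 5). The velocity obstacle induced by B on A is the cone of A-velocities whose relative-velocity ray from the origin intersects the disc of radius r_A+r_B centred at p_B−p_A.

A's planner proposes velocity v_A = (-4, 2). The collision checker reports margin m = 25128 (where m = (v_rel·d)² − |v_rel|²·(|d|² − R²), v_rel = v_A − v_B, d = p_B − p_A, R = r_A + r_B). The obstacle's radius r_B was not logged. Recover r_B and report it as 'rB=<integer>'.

m = 25128
d = (13, 1);  v_rel = (-12, -3),  |v_rel|² = 153
v_rel×d = (-12)·(1) − (-3)·(13) = 27
since m = R²·153 − 27²:  R² = (729 + 25128) / 153 = 169
R = √169 = 13  ⇒  r_B = 13 − 7 = 6

rB=6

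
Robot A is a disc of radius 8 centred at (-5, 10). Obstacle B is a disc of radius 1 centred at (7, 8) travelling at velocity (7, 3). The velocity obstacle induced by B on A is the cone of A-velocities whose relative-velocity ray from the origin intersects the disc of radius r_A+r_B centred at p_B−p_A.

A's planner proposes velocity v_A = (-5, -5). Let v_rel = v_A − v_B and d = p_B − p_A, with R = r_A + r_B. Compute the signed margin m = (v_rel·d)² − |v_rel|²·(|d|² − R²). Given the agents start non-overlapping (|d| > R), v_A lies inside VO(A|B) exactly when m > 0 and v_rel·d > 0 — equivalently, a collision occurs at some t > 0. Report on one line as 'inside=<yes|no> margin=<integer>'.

d = (12, -2),  |d|² = 148;  R = 8+1 = 9,  c = 148−9² = 67
v_rel = (-12, -8),  |v_rel|² = 208;  v_rel·d = (-12)·(12) + (-8)·(-2) = -128
208·t² + 256·t + 67 = 0  ⇒  m = (-128)² − 208·67 = 2448
m = 2448 > 0,  v_rel·d = -128 < 0  ⇒  outside

inside=no margin=2448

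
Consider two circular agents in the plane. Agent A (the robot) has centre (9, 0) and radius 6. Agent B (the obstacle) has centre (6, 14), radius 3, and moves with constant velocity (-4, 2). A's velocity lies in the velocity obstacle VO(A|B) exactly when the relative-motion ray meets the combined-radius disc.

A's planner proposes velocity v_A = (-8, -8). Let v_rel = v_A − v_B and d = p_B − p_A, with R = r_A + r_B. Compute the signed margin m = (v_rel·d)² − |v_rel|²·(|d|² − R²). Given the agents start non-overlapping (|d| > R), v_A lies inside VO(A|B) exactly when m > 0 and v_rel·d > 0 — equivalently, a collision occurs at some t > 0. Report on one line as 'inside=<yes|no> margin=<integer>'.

d = (-3, 14),  |d|² = 205;  R = 6+3 = 9,  c = 205−9² = 124
v_rel = (-4, -10),  |v_rel|² = 116;  v_rel·d = (-4)·(-3) + (-10)·(14) = -128
116·t² + 256·t + 124 = 0  ⇒  m = (-128)² − 116·124 = 2000
m = 2000 > 0,  v_rel·d = -128 < 0  ⇒  outside

inside=no margin=2000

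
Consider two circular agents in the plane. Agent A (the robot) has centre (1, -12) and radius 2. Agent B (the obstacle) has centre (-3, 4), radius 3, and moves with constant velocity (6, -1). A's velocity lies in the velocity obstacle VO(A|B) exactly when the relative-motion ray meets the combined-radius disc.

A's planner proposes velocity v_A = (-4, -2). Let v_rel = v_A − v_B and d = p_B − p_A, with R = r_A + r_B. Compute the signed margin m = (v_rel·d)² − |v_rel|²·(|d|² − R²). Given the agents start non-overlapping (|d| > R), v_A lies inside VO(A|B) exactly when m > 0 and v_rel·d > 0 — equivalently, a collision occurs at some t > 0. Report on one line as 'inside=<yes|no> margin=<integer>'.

d = (-4, 16),  |d|² = 272;  R = 2+3 = 5,  c = 272−5² = 247
v_rel = (-10, -1),  |v_rel|² = 101;  v_rel·d = (-10)·(-4) + (-1)·(16) = 24
101·t² − 48·t + 247 = 0  ⇒  m = 24² − 101·247 = -24371
m = -24371 < 0,  v_rel·d = 24 > 0  ⇒  outside

inside=no margin=-24371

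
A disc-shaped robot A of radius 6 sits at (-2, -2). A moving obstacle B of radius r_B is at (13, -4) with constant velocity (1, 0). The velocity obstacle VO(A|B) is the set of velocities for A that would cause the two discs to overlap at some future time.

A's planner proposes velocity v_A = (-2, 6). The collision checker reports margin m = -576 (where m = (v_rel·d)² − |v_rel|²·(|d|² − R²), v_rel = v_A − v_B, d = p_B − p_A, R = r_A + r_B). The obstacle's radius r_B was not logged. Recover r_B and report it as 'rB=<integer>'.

m = -576
d = (15, -2);  v_rel = (-3, 6),  |v_rel|² = 45
v_rel×d = (-3)·(-2) − (6)·(15) = -84
since m = R²·45 − (-84)²:  R² = (7056 + -576) / 45 = 144
R = √144 = 12  ⇒  r_B = 12 − 6 = 6

rB=6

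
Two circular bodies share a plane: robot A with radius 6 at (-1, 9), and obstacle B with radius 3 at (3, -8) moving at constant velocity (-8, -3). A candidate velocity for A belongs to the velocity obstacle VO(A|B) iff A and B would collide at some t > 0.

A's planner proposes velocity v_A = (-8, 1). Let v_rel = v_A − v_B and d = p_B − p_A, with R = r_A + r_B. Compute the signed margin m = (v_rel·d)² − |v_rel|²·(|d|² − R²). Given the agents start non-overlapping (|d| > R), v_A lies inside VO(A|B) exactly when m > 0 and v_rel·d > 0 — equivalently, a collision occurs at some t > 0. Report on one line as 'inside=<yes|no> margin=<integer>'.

d = (4, -17),  |d|² = 305;  R = 6+3 = 9,  c = 305−9² = 224
v_rel = (0, 4),  |v_rel|² = 16;  v_rel·d = (0)·(4) + (4)·(-17) = -68
16·t² + 136·t + 224 = 0  ⇒  m = (-68)² − 16·224 = 1040
m = 1040 > 0,  v_rel·d = -68 < 0  ⇒  outside

inside=no margin=1040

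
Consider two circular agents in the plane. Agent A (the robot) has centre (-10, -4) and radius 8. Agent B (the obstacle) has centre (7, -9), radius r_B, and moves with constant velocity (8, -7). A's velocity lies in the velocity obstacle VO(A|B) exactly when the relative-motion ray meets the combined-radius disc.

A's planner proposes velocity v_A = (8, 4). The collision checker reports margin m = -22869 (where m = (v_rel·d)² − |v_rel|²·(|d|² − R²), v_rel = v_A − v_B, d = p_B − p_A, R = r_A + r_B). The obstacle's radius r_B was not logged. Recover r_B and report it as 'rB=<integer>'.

m = -22869
d = (17, -5);  v_rel = (0, 11),  |v_rel|² = 121
v_rel×d = (0)·(-5) − (11)·(17) = -187
since m = R²·121 − (-187)²:  R² = (34969 + -22869) / 121 = 100
R = √100 = 10  ⇒  r_B = 10 − 8 = 2

rB=2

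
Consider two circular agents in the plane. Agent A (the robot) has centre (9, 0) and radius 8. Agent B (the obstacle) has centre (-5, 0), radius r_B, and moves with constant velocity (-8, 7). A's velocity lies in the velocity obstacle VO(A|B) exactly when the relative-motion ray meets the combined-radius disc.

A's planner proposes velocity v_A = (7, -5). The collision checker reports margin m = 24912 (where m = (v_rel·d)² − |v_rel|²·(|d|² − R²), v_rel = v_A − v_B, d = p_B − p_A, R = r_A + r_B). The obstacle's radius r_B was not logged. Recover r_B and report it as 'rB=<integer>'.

m = 24912
d = (-14, 0);  v_rel = (15, -12),  |v_rel|² = 369
v_rel×d = (15)·(0) − (-12)·(-14) = -168
since m = R²·369 − (-168)²:  R² = (28224 + 24912) / 369 = 144
R = √144 = 12  ⇒  r_B = 12 − 8 = 4

rB=4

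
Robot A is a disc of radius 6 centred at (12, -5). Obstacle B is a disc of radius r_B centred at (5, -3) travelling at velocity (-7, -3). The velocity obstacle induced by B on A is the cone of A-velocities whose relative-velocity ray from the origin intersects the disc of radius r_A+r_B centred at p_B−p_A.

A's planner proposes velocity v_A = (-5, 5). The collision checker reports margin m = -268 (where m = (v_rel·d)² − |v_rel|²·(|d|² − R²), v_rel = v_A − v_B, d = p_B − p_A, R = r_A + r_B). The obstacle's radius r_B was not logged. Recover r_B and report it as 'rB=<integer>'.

m = -268
d = (-7, 2);  v_rel = (2, 8),  |v_rel|² = 68
v_rel×d = (2)·(2) − (8)·(-7) = 60
since m = R²·68 − 60²:  R² = (3600 + -268) / 68 = 49
R = √49 = 7  ⇒  r_B = 7 − 6 = 1

rB=1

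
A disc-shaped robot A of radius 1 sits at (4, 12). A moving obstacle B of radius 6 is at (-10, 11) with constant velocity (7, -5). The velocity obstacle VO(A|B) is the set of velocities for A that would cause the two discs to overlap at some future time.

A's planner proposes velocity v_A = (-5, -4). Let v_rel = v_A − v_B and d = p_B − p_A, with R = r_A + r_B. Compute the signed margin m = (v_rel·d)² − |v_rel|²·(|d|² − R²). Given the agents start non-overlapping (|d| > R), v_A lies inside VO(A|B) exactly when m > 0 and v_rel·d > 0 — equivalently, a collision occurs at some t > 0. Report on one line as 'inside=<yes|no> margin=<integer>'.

d = (-14, -1),  |d|² = 197;  R = 1+6 = 7,  c = 197−7² = 148
v_rel = (-12, 1),  |v_rel|² = 145;  v_rel·d = (-12)·(-14) + (1)·(-1) = 167
145·t² − 334·t + 148 = 0  ⇒  m = 167² − 145·148 = 6429
m = 6429 > 0,  v_rel·d = 167 > 0  ⇒  inside

inside=yes margin=6429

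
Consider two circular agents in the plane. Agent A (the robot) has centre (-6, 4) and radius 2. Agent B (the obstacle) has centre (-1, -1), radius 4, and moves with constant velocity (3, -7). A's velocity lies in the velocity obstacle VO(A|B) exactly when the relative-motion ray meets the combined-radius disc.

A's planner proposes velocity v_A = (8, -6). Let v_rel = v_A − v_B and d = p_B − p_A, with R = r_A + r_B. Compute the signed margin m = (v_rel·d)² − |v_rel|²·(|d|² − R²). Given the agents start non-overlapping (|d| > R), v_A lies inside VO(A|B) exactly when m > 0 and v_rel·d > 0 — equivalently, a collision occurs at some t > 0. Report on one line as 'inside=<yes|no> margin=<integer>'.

d = (5, -5),  |d|² = 50;  R = 2+4 = 6,  c = 50−6² = 14
v_rel = (5, 1),  |v_rel|² = 26;  v_rel·d = (5)·(5) + (1)·(-5) = 20
26·t² − 40·t + 14 = 0  ⇒  m = 20² − 26·14 = 36
m = 36 > 0,  v_rel·d = 20 > 0  ⇒  inside

inside=yes margin=36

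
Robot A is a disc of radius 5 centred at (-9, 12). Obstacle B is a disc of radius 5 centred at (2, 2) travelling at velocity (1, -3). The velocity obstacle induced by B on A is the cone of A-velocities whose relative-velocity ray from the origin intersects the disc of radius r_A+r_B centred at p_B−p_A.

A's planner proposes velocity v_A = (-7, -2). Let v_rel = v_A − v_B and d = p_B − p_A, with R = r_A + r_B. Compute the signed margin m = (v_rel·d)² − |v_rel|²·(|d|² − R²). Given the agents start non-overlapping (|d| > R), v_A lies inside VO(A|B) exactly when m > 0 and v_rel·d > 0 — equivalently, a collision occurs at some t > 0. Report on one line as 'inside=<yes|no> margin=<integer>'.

d = (11, -10),  |d|² = 221;  R = 5+5 = 10,  c = 221−10² = 121
v_rel = (-8, 1),  |v_rel|² = 65;  v_rel·d = (-8)·(11) + (1)·(-10) = -98
65·t² + 196·t + 121 = 0  ⇒  m = (-98)² − 65·121 = 1739
m = 1739 > 0,  v_rel·d = -98 < 0  ⇒  outside

inside=no margin=1739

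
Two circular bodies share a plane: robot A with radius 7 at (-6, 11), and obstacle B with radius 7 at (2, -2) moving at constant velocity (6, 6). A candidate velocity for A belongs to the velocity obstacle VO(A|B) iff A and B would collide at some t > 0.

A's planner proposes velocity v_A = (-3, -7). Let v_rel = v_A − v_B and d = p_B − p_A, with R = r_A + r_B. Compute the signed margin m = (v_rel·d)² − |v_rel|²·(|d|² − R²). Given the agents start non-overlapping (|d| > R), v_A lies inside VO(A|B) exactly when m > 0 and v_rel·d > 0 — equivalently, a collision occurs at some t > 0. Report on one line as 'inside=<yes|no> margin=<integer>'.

d = (8, -13),  |d|² = 233;  R = 7+7 = 14,  c = 233−14² = 37
v_rel = (-9, -13),  |v_rel|² = 250;  v_rel·d = (-9)·(8) + (-13)·(-13) = 97
250·t² − 194·t + 37 = 0  ⇒  m = 97² − 250·37 = 159
m = 159 > 0,  v_rel·d = 97 > 0  ⇒  inside

inside=yes margin=159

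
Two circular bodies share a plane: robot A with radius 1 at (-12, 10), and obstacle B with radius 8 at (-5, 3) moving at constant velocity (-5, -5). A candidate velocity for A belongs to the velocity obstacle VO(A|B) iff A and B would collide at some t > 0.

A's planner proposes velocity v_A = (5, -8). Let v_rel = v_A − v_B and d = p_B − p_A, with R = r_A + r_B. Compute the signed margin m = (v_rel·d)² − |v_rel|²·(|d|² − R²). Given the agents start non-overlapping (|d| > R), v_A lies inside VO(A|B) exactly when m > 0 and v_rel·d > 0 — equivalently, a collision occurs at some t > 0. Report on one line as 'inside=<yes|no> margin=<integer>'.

d = (7, -7),  |d|² = 98;  R = 1+8 = 9,  c = 98−9² = 17
v_rel = (10, -3),  |v_rel|² = 109;  v_rel·d = (10)·(7) + (-3)·(-7) = 91
109·t² − 182·t + 17 = 0  ⇒  m = 91² − 109·17 = 6428
m = 6428 > 0,  v_rel·d = 91 > 0  ⇒  inside

inside=yes margin=6428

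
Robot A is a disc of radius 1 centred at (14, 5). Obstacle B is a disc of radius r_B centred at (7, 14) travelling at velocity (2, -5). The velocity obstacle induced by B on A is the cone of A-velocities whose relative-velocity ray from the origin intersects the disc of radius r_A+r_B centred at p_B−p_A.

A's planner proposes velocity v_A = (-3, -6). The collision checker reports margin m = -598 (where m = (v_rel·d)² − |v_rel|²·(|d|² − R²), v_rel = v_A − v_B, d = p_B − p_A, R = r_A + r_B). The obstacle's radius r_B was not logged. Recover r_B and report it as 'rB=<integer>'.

m = -598
d = (-7, 9);  v_rel = (-5, -1),  |v_rel|² = 26
v_rel×d = (-5)·(9) − (-1)·(-7) = -52
since m = R²·26 − (-52)²:  R² = (2704 + -598) / 26 = 81
R = √81 = 9  ⇒  r_B = 9 − 1 = 8

rB=8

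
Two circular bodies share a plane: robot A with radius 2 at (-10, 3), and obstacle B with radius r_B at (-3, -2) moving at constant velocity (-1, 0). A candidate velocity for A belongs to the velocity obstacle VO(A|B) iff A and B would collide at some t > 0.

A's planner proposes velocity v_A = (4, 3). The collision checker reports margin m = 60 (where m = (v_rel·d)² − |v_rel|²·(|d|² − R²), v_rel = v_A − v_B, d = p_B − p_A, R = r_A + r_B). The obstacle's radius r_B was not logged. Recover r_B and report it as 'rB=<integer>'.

m = 60
d = (7, -5);  v_rel = (5, 3),  |v_rel|² = 34
v_rel×d = (5)·(-5) − (3)·(7) = -46
since m = R²·34 − (-46)²:  R² = (2116 + 60) / 34 = 64
R = √64 = 8  ⇒  r_B = 8 − 2 = 6

rB=6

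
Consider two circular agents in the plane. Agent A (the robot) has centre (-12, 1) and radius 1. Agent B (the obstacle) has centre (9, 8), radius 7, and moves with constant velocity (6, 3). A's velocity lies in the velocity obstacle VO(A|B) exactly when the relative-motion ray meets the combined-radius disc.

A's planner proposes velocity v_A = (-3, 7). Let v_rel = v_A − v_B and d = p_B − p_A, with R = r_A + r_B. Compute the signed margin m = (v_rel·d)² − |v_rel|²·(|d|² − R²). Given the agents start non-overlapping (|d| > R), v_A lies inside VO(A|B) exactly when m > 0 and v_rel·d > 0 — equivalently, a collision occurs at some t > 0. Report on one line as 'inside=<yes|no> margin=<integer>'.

d = (21, 7),  |d|² = 490;  R = 1+7 = 8,  c = 490−8² = 426
v_rel = (-9, 4),  |v_rel|² = 97;  v_rel·d = (-9)·(21) + (4)·(7) = -161
97·t² + 322·t + 426 = 0  ⇒  m = (-161)² − 97·426 = -15401
m = -15401 < 0,  v_rel·d = -161 < 0  ⇒  outside

inside=no margin=-15401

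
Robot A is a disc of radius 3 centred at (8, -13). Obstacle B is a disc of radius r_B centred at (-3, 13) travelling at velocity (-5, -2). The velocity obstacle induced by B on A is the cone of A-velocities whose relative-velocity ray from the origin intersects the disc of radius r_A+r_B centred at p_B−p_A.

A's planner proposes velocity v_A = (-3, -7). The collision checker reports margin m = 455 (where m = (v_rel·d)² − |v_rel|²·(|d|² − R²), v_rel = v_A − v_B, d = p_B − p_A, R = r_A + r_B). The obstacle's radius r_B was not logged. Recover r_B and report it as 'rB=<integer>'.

m = 455
d = (-11, 26);  v_rel = (2, -5),  |v_rel|² = 29
v_rel×d = (2)·(26) − (-5)·(-11) = -3
since m = R²·29 − (-3)²:  R² = (9 + 455) / 29 = 16
R = √16 = 4  ⇒  r_B = 4 − 3 = 1

rB=1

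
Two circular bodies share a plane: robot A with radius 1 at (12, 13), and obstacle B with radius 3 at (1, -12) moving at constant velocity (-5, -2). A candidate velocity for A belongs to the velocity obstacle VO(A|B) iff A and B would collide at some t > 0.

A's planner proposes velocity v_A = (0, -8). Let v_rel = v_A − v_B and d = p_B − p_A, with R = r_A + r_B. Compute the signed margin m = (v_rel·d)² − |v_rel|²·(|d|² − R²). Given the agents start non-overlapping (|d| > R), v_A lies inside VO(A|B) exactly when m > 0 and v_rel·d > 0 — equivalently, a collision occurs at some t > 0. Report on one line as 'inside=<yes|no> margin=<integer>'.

d = (-11, -25),  |d|² = 746;  R = 1+3 = 4,  c = 746−4² = 730
v_rel = (5, -6),  |v_rel|² = 61;  v_rel·d = (5)·(-11) + (-6)·(-25) = 95
61·t² − 190·t + 730 = 0  ⇒  m = 95² − 61·730 = -35505
m = -35505 < 0,  v_rel·d = 95 > 0  ⇒  outside

inside=no margin=-35505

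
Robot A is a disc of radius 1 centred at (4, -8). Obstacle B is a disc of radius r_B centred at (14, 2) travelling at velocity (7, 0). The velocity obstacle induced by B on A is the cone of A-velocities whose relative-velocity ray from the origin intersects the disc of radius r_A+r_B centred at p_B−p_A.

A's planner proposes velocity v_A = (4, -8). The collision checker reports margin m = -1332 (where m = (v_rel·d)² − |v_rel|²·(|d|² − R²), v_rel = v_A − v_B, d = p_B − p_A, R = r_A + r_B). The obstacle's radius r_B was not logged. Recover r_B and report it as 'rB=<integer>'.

m = -1332
d = (10, 10);  v_rel = (-3, -8),  |v_rel|² = 73
v_rel×d = (-3)·(10) − (-8)·(10) = 50
since m = R²·73 − 50²:  R² = (2500 + -1332) / 73 = 16
R = √16 = 4  ⇒  r_B = 4 − 1 = 3

rB=3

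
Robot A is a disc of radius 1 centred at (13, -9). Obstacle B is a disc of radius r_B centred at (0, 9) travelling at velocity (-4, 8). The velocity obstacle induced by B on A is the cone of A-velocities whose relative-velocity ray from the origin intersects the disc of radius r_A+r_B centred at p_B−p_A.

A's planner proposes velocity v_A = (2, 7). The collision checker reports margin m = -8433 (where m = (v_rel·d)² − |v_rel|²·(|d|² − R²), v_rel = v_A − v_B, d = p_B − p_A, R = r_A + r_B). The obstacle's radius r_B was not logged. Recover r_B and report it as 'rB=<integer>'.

m = -8433
d = (-13, 18);  v_rel = (6, -1),  |v_rel|² = 37
v_rel×d = (6)·(18) − (-1)·(-13) = 95
since m = R²·37 − 95²:  R² = (9025 + -8433) / 37 = 16
R = √16 = 4  ⇒  r_B = 4 − 1 = 3

rB=3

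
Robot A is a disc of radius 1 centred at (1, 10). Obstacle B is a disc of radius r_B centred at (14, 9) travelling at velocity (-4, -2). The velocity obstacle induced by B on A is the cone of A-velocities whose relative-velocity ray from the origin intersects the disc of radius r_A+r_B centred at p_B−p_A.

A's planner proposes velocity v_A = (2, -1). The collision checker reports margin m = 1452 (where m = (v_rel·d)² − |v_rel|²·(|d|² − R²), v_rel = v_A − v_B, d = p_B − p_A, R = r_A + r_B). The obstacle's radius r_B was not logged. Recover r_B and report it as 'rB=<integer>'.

m = 1452
d = (13, -1);  v_rel = (6, 1),  |v_rel|² = 37
v_rel×d = (6)·(-1) − (1)·(13) = -19
since m = R²·37 − (-19)²:  R² = (361 + 1452) / 37 = 49
R = √49 = 7  ⇒  r_B = 7 − 1 = 6

rB=6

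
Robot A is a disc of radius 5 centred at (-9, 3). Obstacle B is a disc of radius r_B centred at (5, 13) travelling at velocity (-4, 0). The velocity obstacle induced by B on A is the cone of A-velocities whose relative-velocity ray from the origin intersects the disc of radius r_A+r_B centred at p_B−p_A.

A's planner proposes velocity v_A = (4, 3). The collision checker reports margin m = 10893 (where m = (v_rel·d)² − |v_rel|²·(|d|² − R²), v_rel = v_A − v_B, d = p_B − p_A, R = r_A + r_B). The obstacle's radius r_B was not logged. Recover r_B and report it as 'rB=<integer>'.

m = 10893
d = (14, 10);  v_rel = (8, 3),  |v_rel|² = 73
v_rel×d = (8)·(10) − (3)·(14) = 38
since m = R²·73 − 38²:  R² = (1444 + 10893) / 73 = 169
R = √169 = 13  ⇒  r_B = 13 − 5 = 8

rB=8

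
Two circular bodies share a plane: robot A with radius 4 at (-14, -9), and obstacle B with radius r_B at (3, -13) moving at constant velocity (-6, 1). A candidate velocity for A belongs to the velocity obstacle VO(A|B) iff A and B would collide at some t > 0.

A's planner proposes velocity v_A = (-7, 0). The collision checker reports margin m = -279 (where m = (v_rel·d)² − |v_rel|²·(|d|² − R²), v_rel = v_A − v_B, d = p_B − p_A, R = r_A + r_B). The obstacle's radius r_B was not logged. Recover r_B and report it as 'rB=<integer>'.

m = -279
d = (17, -4);  v_rel = (-1, -1),  |v_rel|² = 2
v_rel×d = (-1)·(-4) − (-1)·(17) = 21
since m = R²·2 − 21²:  R² = (441 + -279) / 2 = 81
R = √81 = 9  ⇒  r_B = 9 − 4 = 5

rB=5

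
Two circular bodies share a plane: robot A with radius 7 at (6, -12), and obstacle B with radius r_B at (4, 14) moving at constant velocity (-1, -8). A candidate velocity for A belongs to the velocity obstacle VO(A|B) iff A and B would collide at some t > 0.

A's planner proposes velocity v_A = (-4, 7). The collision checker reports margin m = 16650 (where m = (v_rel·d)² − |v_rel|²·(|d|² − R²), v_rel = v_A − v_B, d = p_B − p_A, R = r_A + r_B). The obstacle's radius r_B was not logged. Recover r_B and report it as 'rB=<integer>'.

m = 16650
d = (-2, 26);  v_rel = (-3, 15),  |v_rel|² = 234
v_rel×d = (-3)·(26) − (15)·(-2) = -48
since m = R²·234 − (-48)²:  R² = (2304 + 16650) / 234 = 81
R = √81 = 9  ⇒  r_B = 9 − 7 = 2

rB=2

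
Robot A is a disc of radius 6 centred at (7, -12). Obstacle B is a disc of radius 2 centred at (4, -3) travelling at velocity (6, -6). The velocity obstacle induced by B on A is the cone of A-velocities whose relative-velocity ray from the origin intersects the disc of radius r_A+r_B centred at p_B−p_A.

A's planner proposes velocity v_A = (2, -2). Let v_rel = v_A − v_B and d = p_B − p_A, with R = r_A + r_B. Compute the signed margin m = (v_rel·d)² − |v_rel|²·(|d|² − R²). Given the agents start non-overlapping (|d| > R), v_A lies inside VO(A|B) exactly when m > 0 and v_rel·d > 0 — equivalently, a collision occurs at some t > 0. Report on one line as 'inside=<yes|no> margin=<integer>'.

d = (-3, 9),  |d|² = 90;  R = 6+2 = 8,  c = 90−8² = 26
v_rel = (-4, 4),  |v_rel|² = 32;  v_rel·d = (-4)·(-3) + (4)·(9) = 48
32·t² − 96·t + 26 = 0  ⇒  m = 48² − 32·26 = 1472
m = 1472 > 0,  v_rel·d = 48 > 0  ⇒  inside

inside=yes margin=1472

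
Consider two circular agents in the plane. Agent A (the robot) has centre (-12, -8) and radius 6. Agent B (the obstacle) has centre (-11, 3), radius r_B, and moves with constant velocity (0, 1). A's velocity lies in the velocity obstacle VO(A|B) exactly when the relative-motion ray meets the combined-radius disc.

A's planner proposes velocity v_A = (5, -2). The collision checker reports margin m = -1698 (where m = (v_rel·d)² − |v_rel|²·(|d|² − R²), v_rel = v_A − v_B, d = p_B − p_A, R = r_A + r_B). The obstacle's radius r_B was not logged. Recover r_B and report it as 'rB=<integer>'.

m = -1698
d = (1, 11);  v_rel = (5, -3),  |v_rel|² = 34
v_rel×d = (5)·(11) − (-3)·(1) = 58
since m = R²·34 − 58²:  R² = (3364 + -1698) / 34 = 49
R = √49 = 7  ⇒  r_B = 7 − 6 = 1

rB=1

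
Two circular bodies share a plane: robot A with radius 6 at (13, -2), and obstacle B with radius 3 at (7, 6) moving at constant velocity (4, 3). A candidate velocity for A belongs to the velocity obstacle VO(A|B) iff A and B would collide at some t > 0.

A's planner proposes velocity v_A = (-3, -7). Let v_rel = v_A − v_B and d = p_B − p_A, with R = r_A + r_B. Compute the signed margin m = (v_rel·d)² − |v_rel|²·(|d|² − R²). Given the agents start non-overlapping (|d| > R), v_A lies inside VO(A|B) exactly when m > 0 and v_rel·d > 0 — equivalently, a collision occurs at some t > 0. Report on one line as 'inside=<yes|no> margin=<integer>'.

d = (-6, 8),  |d|² = 100;  R = 6+3 = 9,  c = 100−9² = 19
v_rel = (-7, -10),  |v_rel|² = 149;  v_rel·d = (-7)·(-6) + (-10)·(8) = -38
149·t² + 76·t + 19 = 0  ⇒  m = (-38)² − 149·19 = -1387
m = -1387 < 0,  v_rel·d = -38 < 0  ⇒  outside

inside=no margin=-1387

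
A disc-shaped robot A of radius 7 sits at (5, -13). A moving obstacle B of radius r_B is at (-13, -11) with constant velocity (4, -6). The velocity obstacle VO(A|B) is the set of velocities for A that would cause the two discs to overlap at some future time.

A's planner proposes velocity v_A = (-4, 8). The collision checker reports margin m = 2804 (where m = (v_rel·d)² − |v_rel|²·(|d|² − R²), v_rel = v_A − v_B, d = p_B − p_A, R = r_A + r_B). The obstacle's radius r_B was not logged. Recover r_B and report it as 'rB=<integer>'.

m = 2804
d = (-18, 2);  v_rel = (-8, 14),  |v_rel|² = 260
v_rel×d = (-8)·(2) − (14)·(-18) = 236
since m = R²·260 − 236²:  R² = (55696 + 2804) / 260 = 225
R = √225 = 15  ⇒  r_B = 15 − 7 = 8

rB=8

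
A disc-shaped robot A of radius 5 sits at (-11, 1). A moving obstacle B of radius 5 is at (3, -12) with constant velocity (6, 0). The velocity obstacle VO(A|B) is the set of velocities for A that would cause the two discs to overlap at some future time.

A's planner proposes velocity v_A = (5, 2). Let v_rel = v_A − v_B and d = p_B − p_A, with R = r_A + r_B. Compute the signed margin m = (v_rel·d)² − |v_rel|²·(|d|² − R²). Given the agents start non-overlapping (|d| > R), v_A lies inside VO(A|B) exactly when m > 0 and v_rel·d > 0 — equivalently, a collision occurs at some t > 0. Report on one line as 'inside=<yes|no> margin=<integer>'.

d = (14, -13),  |d|² = 365;  R = 5+5 = 10,  c = 365−10² = 265
v_rel = (-1, 2),  |v_rel|² = 5;  v_rel·d = (-1)·(14) + (2)·(-13) = -40
5·t² + 80·t + 265 = 0  ⇒  m = (-40)² − 5·265 = 275
m = 275 > 0,  v_rel·d = -40 < 0  ⇒  outside

inside=no margin=275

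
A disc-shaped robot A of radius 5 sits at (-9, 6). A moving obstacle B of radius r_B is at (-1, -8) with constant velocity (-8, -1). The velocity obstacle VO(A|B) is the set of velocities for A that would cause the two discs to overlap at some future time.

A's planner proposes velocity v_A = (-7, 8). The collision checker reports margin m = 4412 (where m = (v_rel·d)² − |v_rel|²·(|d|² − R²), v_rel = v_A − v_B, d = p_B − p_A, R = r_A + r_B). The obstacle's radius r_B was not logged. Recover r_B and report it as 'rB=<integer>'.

m = 4412
d = (8, -14);  v_rel = (1, 9),  |v_rel|² = 82
v_rel×d = (1)·(-14) − (9)·(8) = -86
since m = R²·82 − (-86)²:  R² = (7396 + 4412) / 82 = 144
R = √144 = 12  ⇒  r_B = 12 − 5 = 7

rB=7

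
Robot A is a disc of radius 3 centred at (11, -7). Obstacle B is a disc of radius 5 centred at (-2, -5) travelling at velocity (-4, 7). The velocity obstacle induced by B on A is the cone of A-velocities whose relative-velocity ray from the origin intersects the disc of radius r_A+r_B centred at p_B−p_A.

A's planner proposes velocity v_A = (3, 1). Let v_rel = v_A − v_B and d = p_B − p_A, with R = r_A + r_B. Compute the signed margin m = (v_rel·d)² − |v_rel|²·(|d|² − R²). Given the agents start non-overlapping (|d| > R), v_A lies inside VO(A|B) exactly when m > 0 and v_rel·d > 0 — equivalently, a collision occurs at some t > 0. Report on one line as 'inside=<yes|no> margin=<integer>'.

d = (-13, 2),  |d|² = 173;  R = 3+5 = 8,  c = 173−8² = 109
v_rel = (7, -6),  |v_rel|² = 85;  v_rel·d = (7)·(-13) + (-6)·(2) = -103
85·t² + 206·t + 109 = 0  ⇒  m = (-103)² − 85·109 = 1344
m = 1344 > 0,  v_rel·d = -103 < 0  ⇒  outside

inside=no margin=1344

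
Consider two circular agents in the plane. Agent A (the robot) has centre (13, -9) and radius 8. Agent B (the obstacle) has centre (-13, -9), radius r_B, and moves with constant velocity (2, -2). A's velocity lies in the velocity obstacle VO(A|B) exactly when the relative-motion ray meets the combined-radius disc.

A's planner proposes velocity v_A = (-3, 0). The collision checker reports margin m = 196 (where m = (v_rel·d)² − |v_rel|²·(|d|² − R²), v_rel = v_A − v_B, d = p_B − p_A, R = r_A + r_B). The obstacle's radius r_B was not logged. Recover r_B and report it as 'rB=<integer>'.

m = 196
d = (-26, 0);  v_rel = (-5, 2),  |v_rel|² = 29
v_rel×d = (-5)·(0) − (2)·(-26) = 52
since m = R²·29 − 52²:  R² = (2704 + 196) / 29 = 100
R = √100 = 10  ⇒  r_B = 10 − 8 = 2

rB=2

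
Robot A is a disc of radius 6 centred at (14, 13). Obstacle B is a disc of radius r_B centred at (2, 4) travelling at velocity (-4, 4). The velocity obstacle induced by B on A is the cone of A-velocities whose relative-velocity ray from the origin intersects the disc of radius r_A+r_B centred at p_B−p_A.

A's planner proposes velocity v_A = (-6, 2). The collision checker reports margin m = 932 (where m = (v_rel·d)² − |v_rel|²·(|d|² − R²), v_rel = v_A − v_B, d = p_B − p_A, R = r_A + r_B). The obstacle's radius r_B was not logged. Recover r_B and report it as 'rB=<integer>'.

m = 932
d = (-12, -9);  v_rel = (-2, -2),  |v_rel|² = 8
v_rel×d = (-2)·(-9) − (-2)·(-12) = -6
since m = R²·8 − (-6)²:  R² = (36 + 932) / 8 = 121
R = √121 = 11  ⇒  r_B = 11 − 6 = 5

rB=5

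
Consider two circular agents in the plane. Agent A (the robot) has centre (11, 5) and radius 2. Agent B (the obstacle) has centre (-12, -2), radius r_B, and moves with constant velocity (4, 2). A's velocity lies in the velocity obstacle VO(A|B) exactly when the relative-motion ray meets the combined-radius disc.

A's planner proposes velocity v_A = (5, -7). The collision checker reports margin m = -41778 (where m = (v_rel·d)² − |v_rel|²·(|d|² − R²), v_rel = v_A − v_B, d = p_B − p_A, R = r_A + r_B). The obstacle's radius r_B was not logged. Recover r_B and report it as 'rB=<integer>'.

m = -41778
d = (-23, -7);  v_rel = (1, -9),  |v_rel|² = 82
v_rel×d = (1)·(-7) − (-9)·(-23) = -214
since m = R²·82 − (-214)²:  R² = (45796 + -41778) / 82 = 49
R = √49 = 7  ⇒  r_B = 7 − 2 = 5

rB=5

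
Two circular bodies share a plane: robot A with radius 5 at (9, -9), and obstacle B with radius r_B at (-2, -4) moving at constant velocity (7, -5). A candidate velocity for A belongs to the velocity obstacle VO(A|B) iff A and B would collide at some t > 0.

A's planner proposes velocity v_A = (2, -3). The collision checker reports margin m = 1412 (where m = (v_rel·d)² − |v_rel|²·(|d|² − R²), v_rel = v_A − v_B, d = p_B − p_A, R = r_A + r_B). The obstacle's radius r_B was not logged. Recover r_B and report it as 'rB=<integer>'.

m = 1412
d = (-11, 5);  v_rel = (-5, 2),  |v_rel|² = 29
v_rel×d = (-5)·(5) − (2)·(-11) = -3
since m = R²·29 − (-3)²:  R² = (9 + 1412) / 29 = 49
R = √49 = 7  ⇒  r_B = 7 − 5 = 2

rB=2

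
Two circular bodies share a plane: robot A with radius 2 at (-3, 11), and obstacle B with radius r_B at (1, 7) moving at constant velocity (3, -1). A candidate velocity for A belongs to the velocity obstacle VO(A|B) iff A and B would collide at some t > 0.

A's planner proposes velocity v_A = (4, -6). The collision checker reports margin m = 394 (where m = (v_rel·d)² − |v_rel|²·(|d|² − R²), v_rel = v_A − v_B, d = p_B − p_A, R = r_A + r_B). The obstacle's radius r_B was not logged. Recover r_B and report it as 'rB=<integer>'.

m = 394
d = (4, -4);  v_rel = (1, -5),  |v_rel|² = 26
v_rel×d = (1)·(-4) − (-5)·(4) = 16
since m = R²·26 − 16²:  R² = (256 + 394) / 26 = 25
R = √25 = 5  ⇒  r_B = 5 − 2 = 3

rB=3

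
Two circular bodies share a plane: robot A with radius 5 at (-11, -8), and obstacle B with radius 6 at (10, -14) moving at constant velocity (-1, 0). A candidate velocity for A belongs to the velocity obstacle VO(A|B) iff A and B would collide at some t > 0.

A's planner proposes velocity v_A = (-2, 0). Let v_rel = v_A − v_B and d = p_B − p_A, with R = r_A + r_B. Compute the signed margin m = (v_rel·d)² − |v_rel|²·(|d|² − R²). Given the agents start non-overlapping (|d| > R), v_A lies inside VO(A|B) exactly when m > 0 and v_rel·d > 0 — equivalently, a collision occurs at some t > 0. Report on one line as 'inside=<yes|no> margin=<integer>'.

d = (21, -6),  |d|² = 477;  R = 5+6 = 11,  c = 477−11² = 356
v_rel = (-1, 0),  |v_rel|² = 1;  v_rel·d = (-1)·(21) + (0)·(-6) = -21
1·t² + 42·t + 356 = 0  ⇒  m = (-21)² − 1·356 = 85
m = 85 > 0,  v_rel·d = -21 < 0  ⇒  outside

inside=no margin=85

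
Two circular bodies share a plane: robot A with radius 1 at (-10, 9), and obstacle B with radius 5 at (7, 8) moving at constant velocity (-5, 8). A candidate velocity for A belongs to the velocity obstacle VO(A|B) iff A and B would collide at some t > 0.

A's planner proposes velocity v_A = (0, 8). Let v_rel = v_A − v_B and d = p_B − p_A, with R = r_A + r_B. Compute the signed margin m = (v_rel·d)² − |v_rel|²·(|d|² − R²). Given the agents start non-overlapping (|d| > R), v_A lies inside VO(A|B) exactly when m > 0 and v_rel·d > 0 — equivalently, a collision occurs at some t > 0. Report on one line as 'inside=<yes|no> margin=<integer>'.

d = (17, -1),  |d|² = 290;  R = 1+5 = 6,  c = 290−6² = 254
v_rel = (5, 0),  |v_rel|² = 25;  v_rel·d = (5)·(17) + (0)·(-1) = 85
25·t² − 170·t + 254 = 0  ⇒  m = 85² − 25·254 = 875
m = 875 > 0,  v_rel·d = 85 > 0  ⇒  inside

inside=yes margin=875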